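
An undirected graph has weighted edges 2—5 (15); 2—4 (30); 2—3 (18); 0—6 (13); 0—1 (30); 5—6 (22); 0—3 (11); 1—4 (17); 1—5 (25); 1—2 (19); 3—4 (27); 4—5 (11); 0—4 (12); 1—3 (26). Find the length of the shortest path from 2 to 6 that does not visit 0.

Comparing a few candidate routes:
2 - 1 - 5 - 6: 19 + 25 + 22 = 66
2 - 3 - 4 - 5 - 6: 18 + 27 + 11 + 22 = 78
2 - 5 - 6: 15 + 22 = 37
2 - 1 - 4 - 5 - 6: 19 + 17 + 11 + 22 = 69
2 - 4 - 5 - 6: 30 + 11 + 22 = 63
Best route has total 37.

37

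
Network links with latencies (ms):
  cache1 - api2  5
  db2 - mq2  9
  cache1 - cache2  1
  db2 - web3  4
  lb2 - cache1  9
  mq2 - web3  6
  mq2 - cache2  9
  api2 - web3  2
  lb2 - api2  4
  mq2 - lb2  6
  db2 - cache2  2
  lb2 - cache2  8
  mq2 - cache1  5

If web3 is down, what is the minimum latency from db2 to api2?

8

A few of the db2→api2 routes:
db2→cache2→lb2→api2: 2 + 8 + 4 = 14
db2→cache2→cache1→api2: 2 + 1 + 5 = 8
db2→cache2→cache1→lb2→api2: 2 + 1 + 9 + 4 = 16
The minimum is 8 ms.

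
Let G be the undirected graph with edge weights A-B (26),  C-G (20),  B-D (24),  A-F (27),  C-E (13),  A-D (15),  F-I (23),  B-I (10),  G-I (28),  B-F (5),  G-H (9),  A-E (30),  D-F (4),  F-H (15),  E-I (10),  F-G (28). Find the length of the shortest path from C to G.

20

A few of the C→G routes:
C -> G: 20
C -> E -> I -> F -> H -> G: 13 + 10 + 23 + 15 + 9 = 70
C -> E -> I -> B -> F -> H -> G: 13 + 10 + 10 + 5 + 15 + 9 = 62
C -> E -> I -> G: 13 + 10 + 28 = 51
C -> E -> I -> B -> F -> G: 13 + 10 + 10 + 5 + 28 = 66
Best route has total 20.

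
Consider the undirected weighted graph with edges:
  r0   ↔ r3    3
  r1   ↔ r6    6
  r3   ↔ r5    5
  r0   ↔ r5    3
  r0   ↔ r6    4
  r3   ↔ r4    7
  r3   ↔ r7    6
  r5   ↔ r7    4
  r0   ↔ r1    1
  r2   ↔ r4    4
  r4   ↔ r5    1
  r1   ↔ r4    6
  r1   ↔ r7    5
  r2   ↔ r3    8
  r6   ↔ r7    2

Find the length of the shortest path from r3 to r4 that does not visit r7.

6

Checking several routes:
r3→r5→r4: 5 + 1 = 6
r3→r2→r4: 8 + 4 = 12
r3→r0→r1→r4: 3 + 1 + 6 = 10
r3→r4: 7
r3→r0→r5→r4: 3 + 3 + 1 = 7
Shortest: 6.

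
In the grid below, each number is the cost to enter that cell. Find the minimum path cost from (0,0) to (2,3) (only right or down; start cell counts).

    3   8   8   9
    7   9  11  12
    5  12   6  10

Best path: (0,0)→(1,0)→(2,0)→(2,1)→(2,2)→(2,3)
Cost: 3 + 7 + 5 + 12 + 6 + 10 = 43

43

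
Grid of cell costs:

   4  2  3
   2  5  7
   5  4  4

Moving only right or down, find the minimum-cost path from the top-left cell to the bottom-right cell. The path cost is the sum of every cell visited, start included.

19

Path (0,0) -> (0,1) -> (1,1) -> (2,1) -> (2,2): 4 + 2 + 5 + 4 + 4 = 19.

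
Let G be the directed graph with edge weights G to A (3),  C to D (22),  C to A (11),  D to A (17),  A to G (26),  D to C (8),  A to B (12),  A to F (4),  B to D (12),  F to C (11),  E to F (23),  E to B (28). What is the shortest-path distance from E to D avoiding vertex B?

56

Routes from E to D avoiding B:
E-F-C-D: 23 + 11 + 22 = 56
Best route has total 56.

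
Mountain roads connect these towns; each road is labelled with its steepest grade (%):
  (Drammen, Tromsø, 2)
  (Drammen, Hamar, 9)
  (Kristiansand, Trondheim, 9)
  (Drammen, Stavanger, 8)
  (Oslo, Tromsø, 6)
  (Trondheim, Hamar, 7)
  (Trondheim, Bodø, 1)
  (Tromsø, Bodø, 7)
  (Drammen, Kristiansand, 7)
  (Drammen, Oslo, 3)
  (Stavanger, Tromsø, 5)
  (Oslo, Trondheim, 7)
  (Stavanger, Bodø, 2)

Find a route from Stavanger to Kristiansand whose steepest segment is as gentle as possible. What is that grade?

A few of the Stavanger→Kristiansand routes:
Stavanger→Tromsø→Drammen→Kristiansand: max(5, 2, 7) = 7
Stavanger→Bodø→Trondheim→Oslo→Tromsø→Drammen→Kristiansand: max(2, 1, 7, 6, 2, 7) = 7
Stavanger→Bodø→Trondheim→Oslo→Drammen→Kristiansand: max(2, 1, 7, 3, 7) = 7
Stavanger→Tromsø→Bodø→Trondheim→Oslo→Drammen→Kristiansand: max(5, 7, 1, 7, 3, 7) = 7
Stavanger→Tromsø→Oslo→Drammen→Kristiansand: max(5, 6, 3, 7) = 7
Smallest bottleneck: 7%.

7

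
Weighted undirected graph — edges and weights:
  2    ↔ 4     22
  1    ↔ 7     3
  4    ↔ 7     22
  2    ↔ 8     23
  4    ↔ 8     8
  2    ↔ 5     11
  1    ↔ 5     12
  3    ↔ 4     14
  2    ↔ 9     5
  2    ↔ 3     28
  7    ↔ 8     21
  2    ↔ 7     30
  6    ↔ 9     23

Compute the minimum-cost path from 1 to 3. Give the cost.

A few of the 1→3 routes:
1-7-4-3: 3 + 22 + 14 = 39
1-7-8-4-3: 3 + 21 + 8 + 14 = 46
1-5-2-4-3: 12 + 11 + 22 + 14 = 59
1-7-2-3: 3 + 30 + 28 = 61
1-5-2-3: 12 + 11 + 28 = 51
Best route has total 39.

39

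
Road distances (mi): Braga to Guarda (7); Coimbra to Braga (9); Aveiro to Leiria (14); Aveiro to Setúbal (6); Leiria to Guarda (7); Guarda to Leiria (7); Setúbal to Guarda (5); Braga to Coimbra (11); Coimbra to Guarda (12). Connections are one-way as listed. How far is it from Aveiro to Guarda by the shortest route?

Paths from Aveiro to Guarda:
Aveiro→Leiria→Guarda: 14 + 7 = 21
Aveiro→Setúbal→Guarda: 6 + 5 = 11
Best route has total 11 mi.

11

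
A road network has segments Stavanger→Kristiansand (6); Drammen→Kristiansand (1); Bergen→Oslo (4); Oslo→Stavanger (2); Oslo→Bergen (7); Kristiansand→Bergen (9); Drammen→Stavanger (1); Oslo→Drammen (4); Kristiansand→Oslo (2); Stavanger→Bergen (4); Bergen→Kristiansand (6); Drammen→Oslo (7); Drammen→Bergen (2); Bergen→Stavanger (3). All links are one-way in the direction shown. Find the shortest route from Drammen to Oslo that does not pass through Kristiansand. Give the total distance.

6

Paths from Drammen to Oslo avoiding Kristiansand:
Drammen -> Bergen -> Oslo: 2 + 4 = 6
Drammen -> Stavanger -> Bergen -> Oslo: 1 + 4 + 4 = 9
Drammen -> Oslo: 7
Best route has total 6 km.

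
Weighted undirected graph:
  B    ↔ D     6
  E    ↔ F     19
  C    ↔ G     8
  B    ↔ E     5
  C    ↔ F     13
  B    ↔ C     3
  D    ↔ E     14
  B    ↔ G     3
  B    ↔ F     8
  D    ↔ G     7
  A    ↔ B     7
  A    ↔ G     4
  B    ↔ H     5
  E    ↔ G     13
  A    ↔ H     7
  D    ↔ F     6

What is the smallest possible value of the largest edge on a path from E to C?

5

Comparing a few candidate routes:
E - B - A - G - C: max(5, 7, 4, 8) = 8
E - B - F - D - G - C: max(5, 8, 6, 7, 8) = 8
E - B - H - A - G - C: max(5, 5, 7, 4, 8) = 8
E - B - C: max(5, 3) = 5
E - B - G - C: max(5, 3, 8) = 8
E - B - D - G - C: max(5, 6, 7, 8) = 8
Best route has worst link 5.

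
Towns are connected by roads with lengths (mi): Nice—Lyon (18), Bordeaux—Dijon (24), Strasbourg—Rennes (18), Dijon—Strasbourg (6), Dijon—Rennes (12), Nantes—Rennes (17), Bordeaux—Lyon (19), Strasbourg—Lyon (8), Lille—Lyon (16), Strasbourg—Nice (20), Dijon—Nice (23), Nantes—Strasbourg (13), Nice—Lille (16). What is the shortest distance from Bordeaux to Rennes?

Checking several routes:
Bordeaux → Lyon → Strasbourg → Dijon → Rennes: 19 + 8 + 6 + 12 = 45
Bordeaux → Lyon → Strasbourg → Rennes: 19 + 8 + 18 = 45
Bordeaux → Dijon → Rennes: 24 + 12 = 36
Best route has total 36 mi.

36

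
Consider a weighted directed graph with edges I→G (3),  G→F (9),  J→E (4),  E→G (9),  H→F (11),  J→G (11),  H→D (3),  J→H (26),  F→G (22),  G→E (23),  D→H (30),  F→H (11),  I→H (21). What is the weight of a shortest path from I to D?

Routes from I to D:
I → G → F → H → D: 3 + 9 + 11 + 3 = 26
I → H → D: 21 + 3 = 24
Best route has total 24.

24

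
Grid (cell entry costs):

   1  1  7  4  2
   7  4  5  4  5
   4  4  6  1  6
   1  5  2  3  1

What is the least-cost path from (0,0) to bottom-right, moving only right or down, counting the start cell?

One optimal route is [0,0]→[0,1]→[1,1]→[1,2]→[1,3]→[2,3]→[3,3]→[3,4].
Its cost is 1 + 1 + 4 + 5 + 4 + 1 + 3 + 1 = 20.

20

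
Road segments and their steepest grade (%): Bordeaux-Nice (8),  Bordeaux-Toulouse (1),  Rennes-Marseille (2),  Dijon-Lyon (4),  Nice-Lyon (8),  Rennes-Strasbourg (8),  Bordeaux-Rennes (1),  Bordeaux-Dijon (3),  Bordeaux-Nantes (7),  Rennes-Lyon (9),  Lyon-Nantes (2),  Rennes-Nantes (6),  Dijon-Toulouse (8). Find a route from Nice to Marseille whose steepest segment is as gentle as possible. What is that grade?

8

Some routes from Nice to Marseille:
Nice → Bordeaux → Nantes → Rennes → Marseille: max(8, 7, 6, 2) = 8
Nice → Bordeaux → Rennes → Marseille: max(8, 1, 2) = 8
Nice → Lyon → Nantes → Bordeaux → Rennes → Marseille: max(8, 2, 7, 1, 2) = 8
Nice → Bordeaux → Toulouse → Dijon → Lyon → Nantes → Rennes → Marseille: max(8, 1, 8, 4, 2, 6, 2) = 8
Nice → Bordeaux → Dijon → Lyon → Nantes → Rennes → Marseille: max(8, 3, 4, 2, 6, 2) = 8
The minimum achievable maximum is 8%.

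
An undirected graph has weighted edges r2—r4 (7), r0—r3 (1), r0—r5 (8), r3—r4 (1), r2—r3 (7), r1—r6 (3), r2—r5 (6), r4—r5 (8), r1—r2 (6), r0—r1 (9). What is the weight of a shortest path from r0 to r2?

8

Comparing a few candidate routes:
r0→r3→r4→r2: 1 + 1 + 7 = 9
r0→r3→r2: 1 + 7 = 8
r0→r5→r2: 8 + 6 = 14
Shortest: 8.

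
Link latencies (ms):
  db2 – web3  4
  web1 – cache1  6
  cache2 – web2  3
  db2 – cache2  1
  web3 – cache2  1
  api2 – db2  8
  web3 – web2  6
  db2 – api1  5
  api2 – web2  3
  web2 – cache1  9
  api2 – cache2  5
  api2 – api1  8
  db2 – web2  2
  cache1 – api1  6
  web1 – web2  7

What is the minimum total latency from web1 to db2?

9

Checking several routes:
web1→web2→cache2→web3→db2: 7 + 3 + 1 + 4 = 15
web1→web2→db2: 7 + 2 = 9
web1→web2→api2→cache2→db2: 7 + 3 + 5 + 1 = 16
web1→web2→web3→cache2→db2: 7 + 6 + 1 + 1 = 15
web1→cache1→api1→db2: 6 + 6 + 5 = 17
web1→web2→cache2→db2: 7 + 3 + 1 = 11
Best route has total 9 ms.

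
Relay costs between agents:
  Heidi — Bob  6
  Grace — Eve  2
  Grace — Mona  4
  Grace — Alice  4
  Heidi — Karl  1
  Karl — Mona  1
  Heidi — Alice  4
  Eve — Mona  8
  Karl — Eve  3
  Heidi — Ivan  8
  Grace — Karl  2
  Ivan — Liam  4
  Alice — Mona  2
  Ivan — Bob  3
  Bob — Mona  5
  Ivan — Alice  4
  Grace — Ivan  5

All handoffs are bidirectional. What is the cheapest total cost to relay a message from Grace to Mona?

3

Checking several routes:
Grace→Karl→Mona: 2 + 1 = 3
Grace→Eve→Karl→Mona: 2 + 3 + 1 = 6
Grace→Mona: 4
Grace→Alice→Mona: 4 + 2 = 6
The minimum is 3.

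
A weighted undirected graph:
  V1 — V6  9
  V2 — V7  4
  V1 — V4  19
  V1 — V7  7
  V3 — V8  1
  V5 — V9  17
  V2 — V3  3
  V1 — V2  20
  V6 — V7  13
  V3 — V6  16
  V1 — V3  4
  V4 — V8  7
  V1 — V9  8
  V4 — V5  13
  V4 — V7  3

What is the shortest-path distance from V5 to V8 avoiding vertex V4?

30

Some routes from V5 to V8 avoiding V4:
V5-V9-V1-V3-V8: 17 + 8 + 4 + 1 = 30
V5-V9-V1-V6-V3-V8: 17 + 8 + 9 + 16 + 1 = 51
V5-V9-V1-V2-V3-V8: 17 + 8 + 20 + 3 + 1 = 49
V5-V9-V1-V6-V7-V2-V3-V8: 17 + 8 + 9 + 13 + 4 + 3 + 1 = 55
V5-V9-V1-V7-V2-V3-V8: 17 + 8 + 7 + 4 + 3 + 1 = 40
Best route has total 30.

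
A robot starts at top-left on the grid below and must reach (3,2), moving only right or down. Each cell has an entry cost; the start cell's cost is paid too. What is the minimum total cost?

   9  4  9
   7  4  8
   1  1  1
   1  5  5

Best path: r0c0→r0c1→r1c1→r2c1→r2c2→r3c2
Cost: 9 + 4 + 4 + 1 + 1 + 5 = 24
(Top row then right column would cost 36.)

24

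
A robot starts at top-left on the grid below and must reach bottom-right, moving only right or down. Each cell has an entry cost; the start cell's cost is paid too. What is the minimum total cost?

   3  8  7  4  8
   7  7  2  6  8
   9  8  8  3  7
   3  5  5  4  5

37

Cheapest: r0c0 → r1c0 → r1c1 → r1c2 → r1c3 → r2c3 → r3c3 → r3c4
  3 + 7 + 7 + 2 + 6 + 3 + 4 + 5 = 37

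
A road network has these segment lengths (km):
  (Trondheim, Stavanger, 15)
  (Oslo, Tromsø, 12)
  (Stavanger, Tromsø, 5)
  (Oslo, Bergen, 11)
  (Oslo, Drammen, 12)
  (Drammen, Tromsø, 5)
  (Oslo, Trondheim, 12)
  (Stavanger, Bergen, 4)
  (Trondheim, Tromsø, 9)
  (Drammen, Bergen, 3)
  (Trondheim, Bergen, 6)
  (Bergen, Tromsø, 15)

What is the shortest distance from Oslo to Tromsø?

Checking several routes:
Oslo → Drammen → Tromsø: 12 + 5 = 17
Oslo → Bergen → Stavanger → Tromsø: 11 + 4 + 5 = 20
Oslo → Tromsø: 12
Oslo → Bergen → Drammen → Tromsø: 11 + 3 + 5 = 19
Best route has total 12 km.

12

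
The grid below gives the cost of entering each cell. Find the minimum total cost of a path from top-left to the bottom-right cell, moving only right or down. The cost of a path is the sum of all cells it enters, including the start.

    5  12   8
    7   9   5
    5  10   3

Take r0c0 → r1c0 → r1c1 → r1c2 → r2c2 for a total of 5 + 7 + 9 + 5 + 3 = 29.
For comparison, the top-then-right route costs 33.

29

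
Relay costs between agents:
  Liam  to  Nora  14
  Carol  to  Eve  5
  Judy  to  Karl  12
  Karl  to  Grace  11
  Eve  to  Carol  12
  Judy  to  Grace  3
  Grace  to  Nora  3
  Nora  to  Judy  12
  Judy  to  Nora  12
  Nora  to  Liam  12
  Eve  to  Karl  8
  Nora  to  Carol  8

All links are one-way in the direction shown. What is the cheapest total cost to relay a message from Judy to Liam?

Paths from Judy to Liam:
Judy→Karl→Grace→Nora→Liam: 12 + 11 + 3 + 12 = 38
Judy→Nora→Liam: 12 + 12 = 24
Judy→Grace→Nora→Liam: 3 + 3 + 12 = 18
The minimum is 18.

18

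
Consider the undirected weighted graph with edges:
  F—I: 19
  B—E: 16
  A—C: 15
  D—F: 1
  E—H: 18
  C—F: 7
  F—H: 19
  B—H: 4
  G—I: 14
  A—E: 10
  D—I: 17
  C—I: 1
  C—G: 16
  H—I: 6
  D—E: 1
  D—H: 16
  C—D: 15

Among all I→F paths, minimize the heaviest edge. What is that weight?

Some routes from I to F:
I - C - F: max(1, 7) = 7
I - H - B - E - D - C - F: max(6, 4, 16, 1, 15, 7) = 16
I - C - D - F: max(1, 15, 1) = 15
I - C - A - E - D - F: max(1, 15, 10, 1, 1) = 15
Best route has worst link 7.

7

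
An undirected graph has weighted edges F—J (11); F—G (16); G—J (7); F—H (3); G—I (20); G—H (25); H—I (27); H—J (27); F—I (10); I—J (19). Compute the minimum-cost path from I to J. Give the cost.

Comparing a few candidate routes:
I-G-J: 20 + 7 = 27
I-J: 19
I-F-J: 10 + 11 = 21
Best route has total 19.

19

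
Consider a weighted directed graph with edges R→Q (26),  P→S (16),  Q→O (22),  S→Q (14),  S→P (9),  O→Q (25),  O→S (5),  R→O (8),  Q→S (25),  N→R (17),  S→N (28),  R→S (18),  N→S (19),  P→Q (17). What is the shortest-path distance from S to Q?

14

Comparing a few candidate routes:
S → N → R → Q: 28 + 17 + 26 = 71
S → Q: 14
S → P → Q: 9 + 17 = 26
Shortest: 14.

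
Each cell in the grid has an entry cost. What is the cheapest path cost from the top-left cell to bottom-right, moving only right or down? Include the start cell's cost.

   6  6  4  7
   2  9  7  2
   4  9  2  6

Cheapest: r0c0 -> r1c0 -> r2c0 -> r2c1 -> r2c2 -> r2c3
  6 + 2 + 4 + 9 + 2 + 6 = 29
For comparison, the top-then-right route costs 31.

29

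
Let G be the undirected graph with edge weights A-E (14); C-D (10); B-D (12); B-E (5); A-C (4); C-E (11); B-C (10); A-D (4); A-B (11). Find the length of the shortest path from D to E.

17

Some routes from D to E:
D -> B -> E: 12 + 5 = 17
D -> A -> C -> E: 4 + 4 + 11 = 19
D -> A -> E: 4 + 14 = 18
Shortest: 17.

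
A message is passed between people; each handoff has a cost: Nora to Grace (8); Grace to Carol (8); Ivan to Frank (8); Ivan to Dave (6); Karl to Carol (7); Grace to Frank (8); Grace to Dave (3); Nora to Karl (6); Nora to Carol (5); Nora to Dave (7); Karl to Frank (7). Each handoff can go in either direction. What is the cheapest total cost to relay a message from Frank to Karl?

Checking several routes:
Frank-Grace-Nora-Karl: 8 + 8 + 6 = 22
Frank-Grace-Carol-Nora-Karl: 8 + 8 + 5 + 6 = 27
Frank-Grace-Carol-Karl: 8 + 8 + 7 = 23
Frank-Grace-Dave-Nora-Karl: 8 + 3 + 7 + 6 = 24
Frank-Ivan-Dave-Nora-Karl: 8 + 6 + 7 + 6 = 27
Frank-Karl: 7
Best route has total 7.

7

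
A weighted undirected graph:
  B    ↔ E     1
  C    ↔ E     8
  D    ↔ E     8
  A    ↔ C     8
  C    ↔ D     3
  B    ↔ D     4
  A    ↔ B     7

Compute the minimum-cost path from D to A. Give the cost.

Some routes from D to A:
D - B - A: 4 + 7 = 11
D - C - A: 3 + 8 = 11
D - E - B - A: 8 + 1 + 7 = 16
Best route has total 11.

11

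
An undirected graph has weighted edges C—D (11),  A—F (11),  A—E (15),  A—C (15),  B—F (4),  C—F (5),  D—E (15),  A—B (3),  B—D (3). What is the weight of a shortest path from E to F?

22

Comparing a few candidate routes:
E - D - B - F: 15 + 3 + 4 = 22
E - D - B - A - F: 15 + 3 + 3 + 11 = 32
E - D - C - F: 15 + 11 + 5 = 31
E - A - F: 15 + 11 = 26
E - A - C - F: 15 + 15 + 5 = 35
E - A - B - F: 15 + 3 + 4 = 22
Shortest: 22.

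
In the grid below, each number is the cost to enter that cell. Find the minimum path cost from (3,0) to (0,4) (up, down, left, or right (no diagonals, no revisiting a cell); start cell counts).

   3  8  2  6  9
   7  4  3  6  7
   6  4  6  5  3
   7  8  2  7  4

Best path: (3,0) → (2,0) → (2,1) → (1,1) → (1,2) → (0,2) → (0,3) → (0,4)
Cost: 7 + 6 + 4 + 4 + 3 + 2 + 6 + 9 = 41

41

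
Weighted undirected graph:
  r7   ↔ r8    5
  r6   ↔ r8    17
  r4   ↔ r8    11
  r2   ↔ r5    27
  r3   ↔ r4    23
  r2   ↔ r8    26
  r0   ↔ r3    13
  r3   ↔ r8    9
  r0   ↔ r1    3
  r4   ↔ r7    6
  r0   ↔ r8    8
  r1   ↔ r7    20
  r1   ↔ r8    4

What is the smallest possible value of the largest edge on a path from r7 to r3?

9

A few of the r7→r3 routes:
r7 → r4 → r8 → r0 → r3: max(6, 11, 8, 13) = 13
r7 → r8 → r0 → r3: max(5, 8, 13) = 13
r7 → r8 → r3: max(5, 9) = 9
r7 → r8 → r1 → r0 → r3: max(5, 4, 3, 13) = 13
r7 → r4 → r8 → r3: max(6, 11, 9) = 11
Best route has worst link 9.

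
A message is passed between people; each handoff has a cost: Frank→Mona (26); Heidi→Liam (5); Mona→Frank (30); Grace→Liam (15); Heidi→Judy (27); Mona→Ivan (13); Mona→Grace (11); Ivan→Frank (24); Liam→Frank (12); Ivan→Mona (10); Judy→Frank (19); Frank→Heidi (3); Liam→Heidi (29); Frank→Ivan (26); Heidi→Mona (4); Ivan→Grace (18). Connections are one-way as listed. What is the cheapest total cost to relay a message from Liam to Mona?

Some routes from Liam to Mona:
Liam -> Frank -> Mona: 12 + 26 = 38
Liam -> Frank -> Heidi -> Mona: 12 + 3 + 4 = 19
Liam -> Heidi -> Mona: 29 + 4 = 33
Shortest: 19.

19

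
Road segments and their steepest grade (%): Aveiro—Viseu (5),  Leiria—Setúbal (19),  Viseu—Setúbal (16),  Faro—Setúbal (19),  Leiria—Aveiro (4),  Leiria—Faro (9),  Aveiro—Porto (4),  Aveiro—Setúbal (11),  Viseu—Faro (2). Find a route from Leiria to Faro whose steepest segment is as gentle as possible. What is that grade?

Comparing a few candidate routes:
Leiria - Aveiro - Viseu - Faro: max(4, 5, 2) = 5
Leiria - Faro: max(9) = 9
Leiria - Aveiro - Setúbal - Viseu - Faro: max(4, 11, 16, 2) = 16
Best route has worst link 5%.

5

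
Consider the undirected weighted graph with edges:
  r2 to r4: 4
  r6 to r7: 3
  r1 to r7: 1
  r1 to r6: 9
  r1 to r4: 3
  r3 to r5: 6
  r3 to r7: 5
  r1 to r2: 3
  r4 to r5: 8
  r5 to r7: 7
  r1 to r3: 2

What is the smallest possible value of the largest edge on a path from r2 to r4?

3

A few of the r2→r4 routes:
r2 -> r1 -> r7 -> r3 -> r5 -> r4: max(3, 1, 5, 6, 8) = 8
r2 -> r4: max(4) = 4
r2 -> r1 -> r4: max(3, 3) = 3
Smallest bottleneck: 3.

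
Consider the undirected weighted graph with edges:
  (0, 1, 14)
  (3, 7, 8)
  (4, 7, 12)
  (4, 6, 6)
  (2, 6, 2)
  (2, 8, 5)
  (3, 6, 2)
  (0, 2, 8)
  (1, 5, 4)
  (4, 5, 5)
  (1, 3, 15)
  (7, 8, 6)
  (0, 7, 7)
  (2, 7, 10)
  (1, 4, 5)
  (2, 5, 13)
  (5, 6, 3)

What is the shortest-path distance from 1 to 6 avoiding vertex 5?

Checking several routes:
1→4→7→3→6: 5 + 12 + 8 + 2 = 27
1→3→6: 15 + 2 = 17
1→4→6: 5 + 6 = 11
1→0→2→6: 14 + 8 + 2 = 24
The minimum is 11.

11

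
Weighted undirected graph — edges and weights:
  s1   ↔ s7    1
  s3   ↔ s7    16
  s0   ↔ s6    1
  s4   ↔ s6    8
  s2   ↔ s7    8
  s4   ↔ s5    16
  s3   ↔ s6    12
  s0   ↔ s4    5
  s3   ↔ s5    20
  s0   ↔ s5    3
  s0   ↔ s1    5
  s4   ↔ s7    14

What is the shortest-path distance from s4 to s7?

Comparing a few candidate routes:
s4→s7: 14
s4→s6→s0→s1→s7: 8 + 1 + 5 + 1 = 15
s4→s0→s1→s7: 5 + 5 + 1 = 11
The minimum is 11.

11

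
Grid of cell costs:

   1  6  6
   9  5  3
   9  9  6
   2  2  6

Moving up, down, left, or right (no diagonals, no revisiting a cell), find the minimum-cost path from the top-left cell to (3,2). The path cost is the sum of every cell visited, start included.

Cheapest: r0c0→r0c1→r1c1→r1c2→r2c2→r3c2
  1 + 6 + 5 + 3 + 6 + 6 = 27

27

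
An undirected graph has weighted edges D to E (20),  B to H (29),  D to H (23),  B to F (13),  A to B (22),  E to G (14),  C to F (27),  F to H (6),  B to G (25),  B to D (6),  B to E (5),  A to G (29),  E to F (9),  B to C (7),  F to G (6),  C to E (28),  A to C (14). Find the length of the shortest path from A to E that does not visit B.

42

A few of the A→E routes:
A - C - F - G - E: 14 + 27 + 6 + 14 = 61
A - G - F - E: 29 + 6 + 9 = 44
A - C - F - E: 14 + 27 + 9 = 50
A - G - E: 29 + 14 = 43
A - C - E: 14 + 28 = 42
Best route has total 42.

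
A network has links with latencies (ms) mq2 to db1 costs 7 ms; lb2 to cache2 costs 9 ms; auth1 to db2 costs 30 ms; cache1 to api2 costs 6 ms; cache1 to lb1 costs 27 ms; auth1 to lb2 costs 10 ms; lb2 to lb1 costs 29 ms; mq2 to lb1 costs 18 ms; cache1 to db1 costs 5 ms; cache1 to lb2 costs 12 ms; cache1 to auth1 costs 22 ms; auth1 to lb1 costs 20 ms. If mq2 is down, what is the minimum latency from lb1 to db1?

32

Paths from lb1 to db1 avoiding mq2:
lb1 - lb2 - cache1 - db1: 29 + 12 + 5 = 46
lb1 - cache1 - db1: 27 + 5 = 32
lb1 - lb2 - auth1 - cache1 - db1: 29 + 10 + 22 + 5 = 66
lb1 - auth1 - cache1 - db1: 20 + 22 + 5 = 47
lb1 - auth1 - lb2 - cache1 - db1: 20 + 10 + 12 + 5 = 47
Shortest: 32 ms.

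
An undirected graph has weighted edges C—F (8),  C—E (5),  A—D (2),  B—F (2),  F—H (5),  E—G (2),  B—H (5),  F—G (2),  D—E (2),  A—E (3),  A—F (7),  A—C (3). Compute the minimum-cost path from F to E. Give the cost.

4

Some routes from F to E:
F → A → D → E: 7 + 2 + 2 = 11
F → G → E: 2 + 2 = 4
F → A → E: 7 + 3 = 10
The minimum is 4.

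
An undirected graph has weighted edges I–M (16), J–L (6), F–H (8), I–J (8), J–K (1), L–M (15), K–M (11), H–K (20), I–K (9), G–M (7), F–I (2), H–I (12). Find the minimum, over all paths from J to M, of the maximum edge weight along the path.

A few of the J→M routes:
J - I - K - M: max(8, 9, 11) = 11
J - L - M: max(6, 15) = 15
J - K - M: max(1, 11) = 11
J - K - I - M: max(1, 9, 16) = 16
J - K - H - F - I - M: max(1, 20, 8, 2, 16) = 20
J - I - M: max(8, 16) = 16
Smallest bottleneck: 11.

11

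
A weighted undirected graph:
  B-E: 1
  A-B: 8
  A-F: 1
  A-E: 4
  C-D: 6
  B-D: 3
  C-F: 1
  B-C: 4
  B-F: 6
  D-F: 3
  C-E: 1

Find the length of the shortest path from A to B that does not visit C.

Paths from A to B avoiding C:
A -> B: 8
A -> F -> D -> B: 1 + 3 + 3 = 7
A -> F -> B: 1 + 6 = 7
A -> E -> B: 4 + 1 = 5
Best route has total 5.

5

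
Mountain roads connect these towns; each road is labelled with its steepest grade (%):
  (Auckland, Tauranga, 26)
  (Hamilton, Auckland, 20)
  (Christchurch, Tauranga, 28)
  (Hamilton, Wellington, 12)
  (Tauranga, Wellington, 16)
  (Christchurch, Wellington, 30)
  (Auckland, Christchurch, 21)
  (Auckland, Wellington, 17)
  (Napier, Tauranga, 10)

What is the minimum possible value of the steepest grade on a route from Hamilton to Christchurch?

21

A few of the Hamilton→Christchurch routes:
Hamilton - Auckland - Tauranga - Christchurch: max(20, 26, 28) = 28
Hamilton - Wellington - Tauranga - Christchurch: max(12, 16, 28) = 28
Hamilton - Wellington - Auckland - Tauranga - Christchurch: max(12, 17, 26, 28) = 28
Hamilton - Wellington - Auckland - Christchurch: max(12, 17, 21) = 21
Hamilton - Auckland - Christchurch: max(20, 21) = 21
Hamilton - Wellington - Tauranga - Auckland - Christchurch: max(12, 16, 26, 21) = 26
Best route has worst link 21%.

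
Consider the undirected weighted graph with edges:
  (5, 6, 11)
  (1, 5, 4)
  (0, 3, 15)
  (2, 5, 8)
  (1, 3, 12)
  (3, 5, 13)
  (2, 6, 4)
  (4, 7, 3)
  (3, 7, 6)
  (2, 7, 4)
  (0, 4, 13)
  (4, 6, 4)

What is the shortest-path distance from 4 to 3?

9

A few of the 4→3 routes:
4 -> 0 -> 3: 13 + 15 = 28
4 -> 6 -> 2 -> 7 -> 3: 4 + 4 + 4 + 6 = 18
4 -> 7 -> 2 -> 5 -> 3: 3 + 4 + 8 + 13 = 28
4 -> 7 -> 3: 3 + 6 = 9
4 -> 6 -> 5 -> 3: 4 + 11 + 13 = 28
The minimum is 9.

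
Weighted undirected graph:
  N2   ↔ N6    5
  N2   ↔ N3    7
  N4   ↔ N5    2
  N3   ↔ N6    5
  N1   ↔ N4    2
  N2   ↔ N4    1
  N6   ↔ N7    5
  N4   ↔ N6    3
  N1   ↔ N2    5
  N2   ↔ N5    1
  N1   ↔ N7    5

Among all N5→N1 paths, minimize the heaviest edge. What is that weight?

2

Some routes from N5 to N1:
N5 -> N2 -> N4 -> N1: max(1, 1, 2) = 2
N5 -> N4 -> N6 -> N7 -> N1: max(2, 3, 5, 5) = 5
N5 -> N4 -> N6 -> N2 -> N1: max(2, 3, 5, 5) = 5
N5 -> N4 -> N1: max(2, 2) = 2
Best route has worst link 2.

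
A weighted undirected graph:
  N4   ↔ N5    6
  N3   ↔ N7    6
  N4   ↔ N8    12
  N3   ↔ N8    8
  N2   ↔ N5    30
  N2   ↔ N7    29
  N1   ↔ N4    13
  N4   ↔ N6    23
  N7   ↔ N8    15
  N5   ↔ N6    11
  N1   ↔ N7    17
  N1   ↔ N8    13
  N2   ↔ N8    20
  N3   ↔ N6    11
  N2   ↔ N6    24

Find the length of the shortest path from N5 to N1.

Some routes from N5 to N1:
N5 → N4 → N8 → N1: 6 + 12 + 13 = 31
N5 → N6 → N3 → N8 → N1: 11 + 11 + 8 + 13 = 43
N5 → N4 → N1: 6 + 13 = 19
N5 → N6 → N3 → N7 → N1: 11 + 11 + 6 + 17 = 45
Best route has total 19.

19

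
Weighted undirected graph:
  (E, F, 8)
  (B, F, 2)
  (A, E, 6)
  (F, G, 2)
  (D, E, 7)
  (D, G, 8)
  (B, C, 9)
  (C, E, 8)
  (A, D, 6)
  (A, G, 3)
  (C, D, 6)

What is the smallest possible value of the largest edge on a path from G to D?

A few of the G→D routes:
G→A→E→D: max(3, 6, 7) = 7
G→F→E→A→D: max(2, 8, 6, 6) = 8
G→A→E→C→D: max(3, 6, 8, 6) = 8
G→A→D: max(3, 6) = 6
The minimum achievable maximum is 6.

6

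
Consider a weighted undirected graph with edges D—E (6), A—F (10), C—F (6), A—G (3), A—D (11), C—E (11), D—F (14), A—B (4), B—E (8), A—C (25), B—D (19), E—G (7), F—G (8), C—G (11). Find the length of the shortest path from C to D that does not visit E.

Comparing a few candidate routes:
C-G-A-D: 11 + 3 + 11 = 25
C-F-D: 6 + 14 = 20
C-F-A-D: 6 + 10 + 11 = 27
Shortest: 20.

20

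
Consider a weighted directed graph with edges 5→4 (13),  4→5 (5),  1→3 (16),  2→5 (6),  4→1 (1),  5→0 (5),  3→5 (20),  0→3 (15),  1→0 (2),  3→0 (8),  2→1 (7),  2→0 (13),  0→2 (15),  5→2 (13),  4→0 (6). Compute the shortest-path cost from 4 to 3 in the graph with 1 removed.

Paths from 4 to 3 avoiding 1:
4-5-2-0-3: 5 + 13 + 13 + 15 = 46
4-5-0-3: 5 + 5 + 15 = 25
4-0-3: 6 + 15 = 21
Best route has total 21.

21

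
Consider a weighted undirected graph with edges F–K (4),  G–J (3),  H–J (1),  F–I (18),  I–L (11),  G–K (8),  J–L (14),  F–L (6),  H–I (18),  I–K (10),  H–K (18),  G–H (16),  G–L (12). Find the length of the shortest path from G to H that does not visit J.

Comparing a few candidate routes:
G→K→H: 8 + 18 = 26
G→K→I→H: 8 + 10 + 18 = 36
G→H: 16
G→L→I→H: 12 + 11 + 18 = 41
G→L→F→K→H: 12 + 6 + 4 + 18 = 40
Shortest: 16.

16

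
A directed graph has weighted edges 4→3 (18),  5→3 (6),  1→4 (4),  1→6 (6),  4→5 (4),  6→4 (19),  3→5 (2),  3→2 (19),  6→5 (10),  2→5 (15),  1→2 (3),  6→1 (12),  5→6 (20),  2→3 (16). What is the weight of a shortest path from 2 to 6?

35

Routes from 2 to 6:
2 - 5 - 6: 15 + 20 = 35
2 - 3 - 5 - 6: 16 + 2 + 20 = 38
The minimum is 35.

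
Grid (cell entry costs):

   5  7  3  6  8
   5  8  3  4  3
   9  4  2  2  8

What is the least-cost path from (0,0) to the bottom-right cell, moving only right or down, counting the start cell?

30

Cheapest: (0,0)→(0,1)→(0,2)→(1,2)→(2,2)→(2,3)→(2,4)
  5 + 7 + 3 + 3 + 2 + 2 + 8 = 30
(Top row then right column would cost 40.)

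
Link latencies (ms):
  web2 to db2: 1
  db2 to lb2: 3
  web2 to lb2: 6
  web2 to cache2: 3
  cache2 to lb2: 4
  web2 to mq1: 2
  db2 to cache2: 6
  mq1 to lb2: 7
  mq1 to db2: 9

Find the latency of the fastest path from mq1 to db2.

Comparing a few candidate routes:
mq1 -> web2 -> cache2 -> db2: 2 + 3 + 6 = 11
mq1 -> db2: 9
mq1 -> web2 -> db2: 2 + 1 = 3
mq1 -> lb2 -> db2: 7 + 3 = 10
Shortest: 3 ms.

3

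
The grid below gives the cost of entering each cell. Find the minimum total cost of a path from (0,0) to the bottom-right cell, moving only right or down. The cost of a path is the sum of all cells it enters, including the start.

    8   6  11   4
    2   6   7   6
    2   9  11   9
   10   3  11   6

41

Cheapest: [0,0] → [1,0] → [2,0] → [2,1] → [3,1] → [3,2] → [3,3]
  8 + 2 + 2 + 9 + 3 + 11 + 6 = 41
(Top row then right column would cost 50.)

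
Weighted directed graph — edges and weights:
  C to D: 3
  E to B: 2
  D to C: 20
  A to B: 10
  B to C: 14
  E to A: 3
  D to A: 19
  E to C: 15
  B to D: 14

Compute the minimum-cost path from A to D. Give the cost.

Paths from A to D:
A - B - C - D: 10 + 14 + 3 = 27
A - B - D: 10 + 14 = 24
The minimum is 24.

24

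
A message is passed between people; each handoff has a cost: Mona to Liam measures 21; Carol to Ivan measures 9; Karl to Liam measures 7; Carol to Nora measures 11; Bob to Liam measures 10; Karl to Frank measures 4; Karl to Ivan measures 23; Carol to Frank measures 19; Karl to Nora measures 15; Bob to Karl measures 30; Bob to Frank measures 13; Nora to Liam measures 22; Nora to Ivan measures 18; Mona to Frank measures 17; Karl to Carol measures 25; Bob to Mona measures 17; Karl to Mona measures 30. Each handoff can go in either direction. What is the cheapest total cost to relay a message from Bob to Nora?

32

Some routes from Bob to Nora:
Bob→Karl→Nora: 30 + 15 = 45
Bob→Frank→Carol→Nora: 13 + 19 + 11 = 43
Bob→Frank→Karl→Nora: 13 + 4 + 15 = 32
Bob→Liam→Karl→Nora: 10 + 7 + 15 = 32
Bob→Liam→Nora: 10 + 22 = 32
The minimum is 32.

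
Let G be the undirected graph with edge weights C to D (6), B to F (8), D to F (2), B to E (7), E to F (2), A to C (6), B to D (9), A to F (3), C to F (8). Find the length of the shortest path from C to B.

15

A few of the C→B routes:
C - F - B: 8 + 8 = 16
C - D - F - B: 6 + 2 + 8 = 16
C - D - F - E - B: 6 + 2 + 2 + 7 = 17
C - A - F - B: 6 + 3 + 8 = 17
C - D - B: 6 + 9 = 15
Shortest: 15.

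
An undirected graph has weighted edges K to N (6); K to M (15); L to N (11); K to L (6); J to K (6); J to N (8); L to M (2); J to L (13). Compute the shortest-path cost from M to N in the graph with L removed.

21

Routes from M to N avoiding L:
M-K-J-N: 15 + 6 + 8 = 29
M-K-N: 15 + 6 = 21
The minimum is 21.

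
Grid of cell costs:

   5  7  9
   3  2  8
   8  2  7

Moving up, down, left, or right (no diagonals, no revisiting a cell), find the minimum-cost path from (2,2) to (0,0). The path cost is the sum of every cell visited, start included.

19

Take (2,2)→(2,1)→(1,1)→(1,0)→(0,0) for a total of 7 + 2 + 2 + 3 + 5 = 19.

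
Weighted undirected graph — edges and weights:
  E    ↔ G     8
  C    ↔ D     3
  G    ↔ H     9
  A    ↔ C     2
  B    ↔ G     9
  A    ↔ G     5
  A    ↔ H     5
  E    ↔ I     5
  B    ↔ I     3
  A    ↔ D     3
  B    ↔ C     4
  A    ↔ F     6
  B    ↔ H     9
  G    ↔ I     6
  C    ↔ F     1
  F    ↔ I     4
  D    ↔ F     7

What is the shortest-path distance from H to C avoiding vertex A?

13

Checking several routes:
H → G → I → B → C: 9 + 6 + 3 + 4 = 22
H → G → B → I → F → C: 9 + 9 + 3 + 4 + 1 = 26
H → G → B → C: 9 + 9 + 4 = 22
H → B → I → F → C: 9 + 3 + 4 + 1 = 17
H → G → I → F → C: 9 + 6 + 4 + 1 = 20
H → B → C: 9 + 4 = 13
Best route has total 13.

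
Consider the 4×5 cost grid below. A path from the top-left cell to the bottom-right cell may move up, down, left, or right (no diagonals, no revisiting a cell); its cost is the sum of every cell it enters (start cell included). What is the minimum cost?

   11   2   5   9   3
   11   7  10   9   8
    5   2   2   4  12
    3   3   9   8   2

Take (0,0) (0,1) (1,1) (2,1) (2,2) (2,3) (3,3) (3,4) for a total of 11 + 2 + 7 + 2 + 2 + 4 + 8 + 2 = 38.

38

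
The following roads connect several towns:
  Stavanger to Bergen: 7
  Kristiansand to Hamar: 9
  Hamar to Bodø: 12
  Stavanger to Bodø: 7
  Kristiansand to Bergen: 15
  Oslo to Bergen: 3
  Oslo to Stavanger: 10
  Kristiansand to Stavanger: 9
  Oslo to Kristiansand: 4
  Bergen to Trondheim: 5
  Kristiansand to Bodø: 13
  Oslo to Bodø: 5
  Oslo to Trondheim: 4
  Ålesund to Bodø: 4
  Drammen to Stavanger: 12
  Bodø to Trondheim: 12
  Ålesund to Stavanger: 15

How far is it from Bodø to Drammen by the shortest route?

Comparing a few candidate routes:
Bodø - Oslo - Stavanger - Drammen: 5 + 10 + 12 = 27
Bodø - Stavanger - Drammen: 7 + 12 = 19
Bodø - Oslo - Bergen - Stavanger - Drammen: 5 + 3 + 7 + 12 = 27
Best route has total 19.

19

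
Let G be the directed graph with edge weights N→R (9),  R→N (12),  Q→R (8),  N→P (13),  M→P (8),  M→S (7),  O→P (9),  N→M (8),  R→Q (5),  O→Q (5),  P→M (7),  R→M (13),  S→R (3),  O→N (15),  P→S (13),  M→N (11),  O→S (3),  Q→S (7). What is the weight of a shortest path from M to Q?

Checking several routes:
M - N - R - Q: 11 + 9 + 5 = 25
M - S - R - Q: 7 + 3 + 5 = 15
M - P - S - R - Q: 8 + 13 + 3 + 5 = 29
The minimum is 15.

15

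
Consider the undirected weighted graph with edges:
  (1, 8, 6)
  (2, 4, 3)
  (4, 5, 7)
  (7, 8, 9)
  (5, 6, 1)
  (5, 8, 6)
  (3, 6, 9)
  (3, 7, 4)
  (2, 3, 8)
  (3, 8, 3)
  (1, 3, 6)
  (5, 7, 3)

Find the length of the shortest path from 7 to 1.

Some routes from 7 to 1:
7 -> 5 -> 8 -> 1: 3 + 6 + 6 = 15
7 -> 3 -> 8 -> 1: 4 + 3 + 6 = 13
7 -> 3 -> 1: 4 + 6 = 10
The minimum is 10.

10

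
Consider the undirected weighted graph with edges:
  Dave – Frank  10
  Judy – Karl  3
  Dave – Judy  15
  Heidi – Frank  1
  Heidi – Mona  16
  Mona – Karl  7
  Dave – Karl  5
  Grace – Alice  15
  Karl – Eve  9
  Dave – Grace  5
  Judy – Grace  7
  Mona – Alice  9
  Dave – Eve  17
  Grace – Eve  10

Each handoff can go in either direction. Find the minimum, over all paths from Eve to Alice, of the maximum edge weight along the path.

Comparing a few candidate routes:
Eve→Karl→Mona→Alice: max(9, 7, 9) = 9
Eve→Grace→Dave→Karl→Mona→Alice: max(10, 5, 5, 7, 9) = 10
Eve→Karl→Dave→Grace→Alice: max(9, 5, 5, 15) = 15
Eve→Karl→Dave→Judy→Grace→Alice: max(9, 5, 15, 7, 15) = 15
Eve→Grace→Judy→Karl→Mona→Alice: max(10, 7, 3, 7, 9) = 10
The minimum achievable maximum is 9.

9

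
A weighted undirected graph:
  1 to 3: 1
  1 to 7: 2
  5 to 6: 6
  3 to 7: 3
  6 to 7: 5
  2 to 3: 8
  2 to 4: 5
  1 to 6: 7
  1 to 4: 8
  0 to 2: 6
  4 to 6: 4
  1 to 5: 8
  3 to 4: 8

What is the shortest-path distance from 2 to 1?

9

Some routes from 2 to 1:
2 → 3 → 7 → 1: 8 + 3 + 2 = 13
2 → 4 → 1: 5 + 8 = 13
2 → 3 → 1: 8 + 1 = 9
2 → 4 → 3 → 1: 5 + 8 + 1 = 14
Shortest: 9.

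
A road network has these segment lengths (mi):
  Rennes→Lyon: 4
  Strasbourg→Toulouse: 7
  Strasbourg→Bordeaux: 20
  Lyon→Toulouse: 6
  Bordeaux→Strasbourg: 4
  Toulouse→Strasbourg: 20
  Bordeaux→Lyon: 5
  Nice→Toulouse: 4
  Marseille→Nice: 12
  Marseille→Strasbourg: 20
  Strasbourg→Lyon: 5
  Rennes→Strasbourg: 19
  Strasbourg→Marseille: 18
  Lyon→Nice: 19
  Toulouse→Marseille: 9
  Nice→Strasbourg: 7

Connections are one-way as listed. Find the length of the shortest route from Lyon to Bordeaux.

46

Comparing a few candidate routes:
Lyon - Toulouse - Marseille - Nice - Strasbourg - Bordeaux: 6 + 9 + 12 + 7 + 20 = 54
Lyon - Toulouse - Strasbourg - Bordeaux: 6 + 20 + 20 = 46
Lyon - Nice - Strasbourg - Bordeaux: 19 + 7 + 20 = 46
The minimum is 46 mi.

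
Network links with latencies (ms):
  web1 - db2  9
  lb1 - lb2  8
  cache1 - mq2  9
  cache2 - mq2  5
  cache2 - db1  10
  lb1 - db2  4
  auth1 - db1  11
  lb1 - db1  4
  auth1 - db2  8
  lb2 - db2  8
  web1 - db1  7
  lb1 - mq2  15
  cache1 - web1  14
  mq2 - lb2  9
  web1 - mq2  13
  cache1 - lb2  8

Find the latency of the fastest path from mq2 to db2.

Comparing a few candidate routes:
mq2→cache2→db1→lb1→db2: 5 + 10 + 4 + 4 = 23
mq2→lb2→db2: 9 + 8 = 17
mq2→web1→db2: 13 + 9 = 22
mq2→lb1→db2: 15 + 4 = 19
mq2→cache1→lb2→db2: 9 + 8 + 8 = 25
mq2→lb2→lb1→db2: 9 + 8 + 4 = 21
The minimum is 17 ms.

17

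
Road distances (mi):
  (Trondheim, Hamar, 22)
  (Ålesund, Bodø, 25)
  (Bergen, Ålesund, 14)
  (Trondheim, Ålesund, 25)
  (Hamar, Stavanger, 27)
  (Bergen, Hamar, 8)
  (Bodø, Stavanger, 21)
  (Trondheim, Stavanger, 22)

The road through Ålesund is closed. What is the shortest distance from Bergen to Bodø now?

56

Paths from Bergen to Bodø avoiding Ålesund:
Bergen -> Hamar -> Trondheim -> Stavanger -> Bodø: 8 + 22 + 22 + 21 = 73
Bergen -> Hamar -> Stavanger -> Bodø: 8 + 27 + 21 = 56
The minimum is 56 mi.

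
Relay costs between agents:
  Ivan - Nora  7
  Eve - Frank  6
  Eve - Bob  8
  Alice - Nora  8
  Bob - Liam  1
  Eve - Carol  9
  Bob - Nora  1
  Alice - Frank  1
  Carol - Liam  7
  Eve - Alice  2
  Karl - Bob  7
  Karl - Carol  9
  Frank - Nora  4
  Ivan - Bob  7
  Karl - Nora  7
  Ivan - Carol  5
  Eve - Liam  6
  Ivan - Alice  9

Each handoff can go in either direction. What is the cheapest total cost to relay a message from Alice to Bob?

Some routes from Alice to Bob:
Alice → Nora → Bob: 8 + 1 = 9
Alice → Frank → Nora → Bob: 1 + 4 + 1 = 6
Alice → Eve → Liam → Bob: 2 + 6 + 1 = 9
Alice → Eve → Bob: 2 + 8 = 10
Alice → Eve → Frank → Nora → Bob: 2 + 6 + 4 + 1 = 13
Best route has total 6.

6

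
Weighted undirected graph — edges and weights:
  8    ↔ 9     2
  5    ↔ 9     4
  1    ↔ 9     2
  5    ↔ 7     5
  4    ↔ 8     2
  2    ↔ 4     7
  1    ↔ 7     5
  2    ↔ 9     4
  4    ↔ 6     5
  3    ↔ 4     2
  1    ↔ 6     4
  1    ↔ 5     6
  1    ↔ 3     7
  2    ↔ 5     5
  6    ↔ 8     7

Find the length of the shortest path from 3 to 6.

Some routes from 3 to 6:
3 -> 4 -> 8 -> 6: 2 + 2 + 7 = 11
3 -> 1 -> 6: 7 + 4 = 11
3 -> 4 -> 6: 2 + 5 = 7
3 -> 4 -> 8 -> 9 -> 1 -> 6: 2 + 2 + 2 + 2 + 4 = 12
Best route has total 7.

7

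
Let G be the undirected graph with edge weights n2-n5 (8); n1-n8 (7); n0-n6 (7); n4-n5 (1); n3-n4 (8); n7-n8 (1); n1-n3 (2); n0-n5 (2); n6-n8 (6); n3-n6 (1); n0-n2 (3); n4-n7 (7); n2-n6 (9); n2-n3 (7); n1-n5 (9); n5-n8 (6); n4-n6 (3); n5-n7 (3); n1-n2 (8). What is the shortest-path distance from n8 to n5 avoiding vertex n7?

6

Checking several routes:
n8→n1→n3→n6→n4→n5: 7 + 2 + 1 + 3 + 1 = 14
n8→n6→n0→n5: 6 + 7 + 2 = 15
n8→n6→n4→n5: 6 + 3 + 1 = 10
n8→n5: 6
Best route has total 6.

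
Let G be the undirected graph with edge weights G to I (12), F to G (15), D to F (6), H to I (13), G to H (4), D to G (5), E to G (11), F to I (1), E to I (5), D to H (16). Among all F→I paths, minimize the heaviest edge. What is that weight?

A few of the F→I routes:
F -> D -> G -> H -> I: max(6, 5, 4, 13) = 13
F -> G -> E -> I: max(15, 11, 5) = 15
F -> G -> I: max(15, 12) = 15
F -> D -> G -> I: max(6, 5, 12) = 12
F -> D -> G -> E -> I: max(6, 5, 11, 5) = 11
F -> I: max(1) = 1
Best route has worst link 1.

1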